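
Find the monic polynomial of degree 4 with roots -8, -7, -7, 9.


A monic polynomial with roots -8, -7, -7, 9 is:
p(x) = (x + 8)(x + 7)(x + 7)(x - 9)
After multiplying by (x + 8): x + 8
After multiplying by (x + 7): x^2 + 15x + 56
After multiplying by (x + 7): x^3 + 22x^2 + 161x + 392
After multiplying by (x - 9): x^4 + 13x^3 - 37x^2 - 1057x - 3528

x^4 + 13x^3 - 37x^2 - 1057x - 3528


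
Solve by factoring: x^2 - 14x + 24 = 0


We need two numbers that multiply to 24 and add to -14.
Those numbers are -12 and -2 (since (-12) * (-2) = 24 and (-12) + (-2) = -14).
So x^2 - 14x + 24 = (x - 12)(x - 2) = 0
Setting each factor to zero: x = 12 or x = 2

x = 2, x = 12


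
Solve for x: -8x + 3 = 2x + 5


Starting with: -8x + 3 = 2x + 5
Move all x terms to left: (-8 - 2)x = 5 - 3
Simplify: -10x = 2
Divide both sides by -10: x = -1/5

x = -1/5


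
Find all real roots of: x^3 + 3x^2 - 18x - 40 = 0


Let p(x) = x^3 + 3x^2 - 18x - 40. By the rational root theorem (leading coefficient 1), any rational root is an integer divisor of 40: try ±1, ±2, ... in turn.
Test x = 1: value = -54 ≠ 0.
Test x = -1: value = -20 ≠ 0.
Test x = 2: value = -56 ≠ 0.
Test x = -2: value = 0 ✓, so (x + 2) is a factor.
Synthetic division by (x + 2): bring down 1; 1(-2) + 3 = 1; 1(-2) - 18 = -20; (-20)(-2) - 40 = 0 → quotient x^2 + x - 20, remainder 0.
Solve the quadratic x^2 + x - 20 = 0: discriminant = 1^2 - 4(1)(-20) = 1 + 80 = 81.
sqrt(81) = 9, so x = (-1 ± 9)/2: x = 4 or x = -5.

x = -5, x = -2, x = 4


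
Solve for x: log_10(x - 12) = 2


Convert to exponential form: x - 12 = 10^2 = 100
x = 100 + 12 = 112
Check: log_10(112 - 12) = log_10(100) = log_10(100) = 2 ✓

x = 112


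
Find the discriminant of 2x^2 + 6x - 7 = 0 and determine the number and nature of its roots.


For ax^2 + bx + c = 0, discriminant D = b^2 - 4ac
Here a = 2, b = 6, c = -7
D = (6)^2 - 4(2)(-7) = 36 + 56 = 92

D = 92 > 0 but not a perfect square
The equation has 2 distinct real irrational roots.

Discriminant = 92, 2 distinct real irrational roots


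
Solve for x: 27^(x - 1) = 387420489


Express both sides with the same base.
387420489 = 27^6
Since the bases match, equate exponents: x - 1 = 6
So x = 6 - (-1) = 7

x = 7


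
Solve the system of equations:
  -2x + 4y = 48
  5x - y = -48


Using Cramer's rule:
Determinant D = (-2)(-1) - (5)(4) = 2 - 20 = -18
Dx = (48)(-1) - (-48)(4) = -48 + 192 = 144
Dy = (-2)(-48) - (5)(48) = 96 - 240 = -144
x = Dx/D = 144/-18 = -8
y = Dy/D = -144/-18 = 8

x = -8, y = 8


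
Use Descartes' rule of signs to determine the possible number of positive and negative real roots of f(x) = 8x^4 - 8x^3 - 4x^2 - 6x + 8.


Descartes' rule of signs:

For positive roots, count sign changes in f(x) = 8x^4 - 8x^3 - 4x^2 - 6x + 8:
Signs of coefficients: +, -, -, -, +
Number of sign changes: 2
Possible positive real roots: 2, 0

For negative roots, examine f(-x) = 8x^4 + 8x^3 - 4x^2 + 6x + 8:
Signs of coefficients: +, +, -, +, +
Number of sign changes: 2
Possible negative real roots: 2, 0

Positive roots: 2 or 0; Negative roots: 2 or 0


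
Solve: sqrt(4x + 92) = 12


Square both sides: 4x + 92 = 12^2 = 144
4x = 144 - 92 = 52
x = 13
Check: sqrt(4*13 + 92) = sqrt(144) = 12 ✓

x = 13


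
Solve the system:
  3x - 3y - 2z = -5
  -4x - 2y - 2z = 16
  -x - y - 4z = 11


Using Cramer's rule. Expand each determinant along the first row.
D  = 3*[(-2)*(-4) - (-2)*(-1)] - (-3)*[(-4)*(-4) - (-2)*(-1)] + (-2)*[(-4)*(-1) - (-2)*(-1)]
  = 3*(6) - (-3)*(14) + (-2)*(2) = 56
Dx = (-5)*[(-2)*(-4) - (-2)*(-1)] - (-3)*[16*(-4) - (-2)*11] + (-2)*[16*(-1) - (-2)*11]
  = (-5)*(6) - (-3)*(-42) + (-2)*(6) = -168
Dy = 3*[16*(-4) - (-2)*11] - (-5)*[(-4)*(-4) - (-2)*(-1)] + (-2)*[(-4)*11 - 16*(-1)]
  = 3*(-42) - (-5)*(14) + (-2)*(-28) = 0
Dz = 3*[(-2)*11 - 16*(-1)] - (-3)*[(-4)*11 - 16*(-1)] + (-5)*[(-4)*(-1) - (-2)*(-1)]
  = 3*(-6) - (-3)*(-28) + (-5)*(2) = -112
x = Dx/D = -168/56 = -3, y = Dy/D = 0/56 = 0, z = Dz/D = -112/56 = -2
Check eq1: (3)(-3) + (-3)(0) + (-2)(-2) = -5 = -5 ✓
Check eq2: (-4)(-3) + (-2)(0) + (-2)(-2) = 16 = 16 ✓
Check eq3: (-1)(-3) + (-1)(0) + (-4)(-2) = 11 = 11 ✓

x = -3, y = 0, z = -2


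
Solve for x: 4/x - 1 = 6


Subtract -1 from both sides: 4/x = 7
Multiply both sides by x: 4 = 7 * x
Divide by 7: x = 4/7

x = 4/7


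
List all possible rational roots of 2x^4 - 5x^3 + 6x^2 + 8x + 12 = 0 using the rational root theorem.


Rational root theorem: possible roots are ±p/q where:
  p divides the constant term (12): p ∈ {1, 2, 3, 4, 6, 12}
  q divides the leading coefficient (2): q ∈ {1, 2}

All possible rational roots: -12, -6, -4, -3, -2, -3/2, -1, -1/2, 1/2, 1, 3/2, 2, 3, 4, 6, 12

-12, -6, -4, -3, -2, -3/2, -1, -1/2, 1/2, 1, 3/2, 2, 3, 4, 6, 12


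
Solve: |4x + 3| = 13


An absolute value equation |expr| = 13 gives two cases:
Case 1: 4x + 3 = 13
  4x = 10, so x = 5/2
Case 2: 4x + 3 = -13
  4x = -16, so x = -4

x = -4, x = 5/2


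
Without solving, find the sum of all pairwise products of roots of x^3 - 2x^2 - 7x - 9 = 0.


By Vieta's formulas for x^3 + bx^2 + cx + d = 0:
  r1 + r2 + r3 = -b/a = 2
  r1*r2 + r1*r3 + r2*r3 = c/a = -7
  r1*r2*r3 = -d/a = 9


Sum of pairwise products = -7


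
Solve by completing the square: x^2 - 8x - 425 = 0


Start: x^2 - 8x - 425 = 0
Move constant: x^2 - 8x = 425
Half of -8 is -4, squared is 16
Add 16 to both sides: x^2 - 8x + 16 = 441
(x - 4)^2 = 441
x - 4 = ±21
x = 4 + 21 = 25 or x = 4 - 21 = -17

x = -17, x = 25


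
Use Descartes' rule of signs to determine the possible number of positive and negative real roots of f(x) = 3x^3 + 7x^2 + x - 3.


Descartes' rule of signs:

For positive roots, count sign changes in f(x) = 3x^3 + 7x^2 + x - 3:
Signs of coefficients: +, +, +, -
Number of sign changes: 1
Possible positive real roots: 1

For negative roots, examine f(-x) = -3x^3 + 7x^2 - x - 3:
Signs of coefficients: -, +, -, -
Number of sign changes: 2
Possible negative real roots: 2, 0

Positive roots: 1; Negative roots: 2 or 0


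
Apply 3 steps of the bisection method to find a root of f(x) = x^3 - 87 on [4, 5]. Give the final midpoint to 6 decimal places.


f(x) = x^3 - 87
f(4) = -23 < 0
f(5) = 38 > 0

Step 1: midpoint = (4.000000 + 5.000000)/2 = 4.500000
  f(4.500000) = 4.125000
  f(mid) > 0, so root is in [4.000000, 4.500000]

Step 2: midpoint = (4.000000 + 4.500000)/2 = 4.250000
  f(4.250000) = -10.234375
  f(mid) < 0, so root is in [4.250000, 4.500000]

Step 3: midpoint = (4.250000 + 4.500000)/2 = 4.375000
  f(4.375000) = -3.259766
  f(mid) < 0, so root is in [4.375000, 4.500000]

midpoint = 4.375000


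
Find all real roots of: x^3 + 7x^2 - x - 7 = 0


Let p(x) = x^3 + 7x^2 - x - 7. By the rational root theorem (leading coefficient 1), any rational root is an integer divisor of 7: try ±1, ±2, ... in turn.
Test x = 1: value = 0 ✓, so (x - 1) is a factor.
Synthetic division by (x - 1): bring down 1; 1(1) + 7 = 8; 8(1) - 1 = 7; 7(1) - 7 = 0 → quotient x^2 + 8x + 7, remainder 0.
Solve the quadratic x^2 + 8x + 7 = 0: discriminant = 8^2 - 4(1)(7) = 64 - 28 = 36.
sqrt(36) = 6, so x = (-8 ± 6)/2: x = -1 or x = -7.

x = -7, x = -1, x = 1


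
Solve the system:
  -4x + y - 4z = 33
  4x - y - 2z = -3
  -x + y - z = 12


Using Cramer's rule. Expand each determinant along the first row.
D  = (-4)*[(-1)*(-1) - (-2)*1] - 1*[4*(-1) - (-2)*(-1)] + (-4)*[4*1 - (-1)*(-1)]
  = (-4)*(3) - 1*(-6) + (-4)*(3) = -18
Dx = 33*[(-1)*(-1) - (-2)*1] - 1*[(-3)*(-1) - (-2)*12] + (-4)*[(-3)*1 - (-1)*12]
  = 33*(3) - 1*(27) + (-4)*(9) = 36
Dy = (-4)*[(-3)*(-1) - (-2)*12] - 33*[4*(-1) - (-2)*(-1)] + (-4)*[4*12 - (-3)*(-1)]
  = (-4)*(27) - 33*(-6) + (-4)*(45) = -90
Dz = (-4)*[(-1)*12 - (-3)*1] - 1*[4*12 - (-3)*(-1)] + 33*[4*1 - (-1)*(-1)]
  = (-4)*(-9) - 1*(45) + 33*(3) = 90
x = Dx/D = 36/-18 = -2, y = Dy/D = -90/-18 = 5, z = Dz/D = 90/-18 = -5
Check eq1: (-4)(-2) + (1)(5) + (-4)(-5) = 33 = 33 ✓
Check eq2: (4)(-2) + (-1)(5) + (-2)(-5) = -3 = -3 ✓
Check eq3: (-1)(-2) + (1)(5) + (-1)(-5) = 12 = 12 ✓

x = -2, y = 5, z = -5


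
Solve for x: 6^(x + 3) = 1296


Express both sides with the same base.
1296 = 6^4
Since the bases match, equate exponents: x + 3 = 4
So x = 4 - (3) = 1

x = 1


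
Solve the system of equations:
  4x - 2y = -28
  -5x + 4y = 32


Using Cramer's rule:
Determinant D = (4)(4) - (-5)(-2) = 16 - 10 = 6
Dx = (-28)(4) - (32)(-2) = -112 + 64 = -48
Dy = (4)(32) - (-5)(-28) = 128 - 140 = -12
x = Dx/D = -48/6 = -8
y = Dy/D = -12/6 = -2

x = -8, y = -2


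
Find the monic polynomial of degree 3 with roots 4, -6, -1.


A monic polynomial with roots 4, -6, -1 is:
p(x) = (x - 4)(x + 6)(x + 1)
After multiplying by (x - 4): x - 4
After multiplying by (x + 6): x^2 + 2x - 24
After multiplying by (x + 1): x^3 + 3x^2 - 22x - 24

x^3 + 3x^2 - 22x - 24


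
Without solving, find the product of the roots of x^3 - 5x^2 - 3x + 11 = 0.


By Vieta's formulas for x^3 + bx^2 + cx + d = 0:
  r1 + r2 + r3 = -b/a = 5
  r1*r2 + r1*r3 + r2*r3 = c/a = -3
  r1*r2*r3 = -d/a = -11


Product = -11


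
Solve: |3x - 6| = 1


An absolute value equation |expr| = 1 gives two cases:
Case 1: 3x - 6 = 1
  3x = 7, so x = 7/3
Case 2: 3x - 6 = -1
  3x = 5, so x = 5/3

x = 5/3, x = 7/3


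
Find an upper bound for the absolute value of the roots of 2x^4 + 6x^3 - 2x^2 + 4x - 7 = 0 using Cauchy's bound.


Cauchy's bound: all roots r satisfy |r| <= 1 + max(|a_i/a_n|) for i = 0,...,n-1
where a_n is the leading coefficient.

Coefficients: [2, 6, -2, 4, -7]
Leading coefficient a_n = 2
Ratios |a_i/a_n|: 3, 1, 2, 7/2
Maximum ratio: 7/2
Cauchy's bound: |r| <= 1 + 7/2 = 9/2

Upper bound = 9/2


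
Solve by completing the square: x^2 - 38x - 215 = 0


Start: x^2 - 38x - 215 = 0
Move constant: x^2 - 38x = 215
Half of -38 is -19, squared is 361
Add 361 to both sides: x^2 - 38x + 361 = 576
(x - 19)^2 = 576
x - 19 = ±24
x = 19 + 24 = 43 or x = 19 - 24 = -5

x = -5, x = 43


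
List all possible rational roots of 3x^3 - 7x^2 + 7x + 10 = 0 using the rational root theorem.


Rational root theorem: possible roots are ±p/q where:
  p divides the constant term (10): p ∈ {1, 2, 5, 10}
  q divides the leading coefficient (3): q ∈ {1, 3}

All possible rational roots: -10, -5, -10/3, -2, -5/3, -1, -2/3, -1/3, 1/3, 2/3, 1, 5/3, 2, 10/3, 5, 10

-10, -5, -10/3, -2, -5/3, -1, -2/3, -1/3, 1/3, 2/3, 1, 5/3, 2, 10/3, 5, 10


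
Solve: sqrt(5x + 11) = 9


Square both sides: 5x + 11 = 9^2 = 81
5x = 81 - 11 = 70
x = 14
Check: sqrt(5*14 + 11) = sqrt(81) = 9 ✓

x = 14


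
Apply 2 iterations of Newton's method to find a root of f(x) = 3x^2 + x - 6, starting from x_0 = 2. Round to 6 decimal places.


Newton's method: x_(n+1) = x_n - f(x_n)/f'(x_n)
f(x) = 3x^2 + x - 6
f'(x) = 6x + 1

Iteration 1:
  f(2.000000) = 8.000000
  f'(2.000000) = 13.000000
  x_1 = 2.000000 - (8.000000)/(13.000000) = 1.384615

Iteration 2:
  f(1.384615) = 1.136095
  f'(1.384615) = 9.307692
  x_2 = 1.384615 - (1.136095)/(9.307692) = 1.262556

x_2 = 1.262556


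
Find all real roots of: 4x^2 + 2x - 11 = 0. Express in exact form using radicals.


Using the quadratic formula: x = (-b ± sqrt(b^2 - 4ac)) / (2a)
Here a = 4, b = 2, c = -11
Discriminant = b^2 - 4ac = 2^2 - 4(4)(-11) = 4 + 176 = 180
Since discriminant = 180 > 0, there are two real roots.
x = (-2 ± 6*sqrt(5)) / 8
Simplifying: x = (-1 ± 3*sqrt(5)) / 4
Numerically: x ≈ 1.4271 or x ≈ -1.9271

x = (-1 + 3*sqrt(5)) / 4 or x = (-1 - 3*sqrt(5)) / 4


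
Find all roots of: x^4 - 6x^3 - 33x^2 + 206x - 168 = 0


Let p(x) = x^4 - 6x^3 - 33x^2 + 206x - 168. By the rational root theorem (leading coefficient 1), any rational root is an integer divisor of 168: try ±1, ±2, ... in turn.
Test x = 1: value = 0 ✓, so (x - 1) is a factor.
Synthetic division by (x - 1): bring down 1; 1(1) - 6 = -5; (-5)(1) - 33 = -38; (-38)(1) + 206 = 168; 168(1) - 168 = 0 → quotient x^3 - 5x^2 - 38x + 168, remainder 0.
Continue with the quotient x^3 - 5x^2 - 38x + 168 (candidates must divide 168; re-test x = 1 first in case it repeats).
Test x = 1: value = 126 ≠ 0.
Test x = -1: value = 200 ≠ 0.
Test x = 2: value = 80 ≠ 0.
Test x = -2: value = 216 ≠ 0.
Test x = 3: value = 36 ≠ 0.
Test x = -3: value = 210 ≠ 0.
Test x = 4: value = 0 ✓, so (x - 4) is a factor.
Synthetic division by (x - 4): bring down 1; 1(4) - 5 = -1; (-1)(4) - 38 = -42; (-42)(4) + 168 = 0 → quotient x^2 - x - 42, remainder 0.
Solve the quadratic x^2 - x - 42 = 0: discriminant = (-1)^2 - 4(1)(-42) = 1 + 168 = 169.
sqrt(169) = 13, so x = (1 ± 13)/2: x = 7 or x = -6.
Collecting all roots found:

x = -6, x = 1, x = 4, x = 7


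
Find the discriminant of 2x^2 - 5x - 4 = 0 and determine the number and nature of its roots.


For ax^2 + bx + c = 0, discriminant D = b^2 - 4ac
Here a = 2, b = -5, c = -4
D = (-5)^2 - 4(2)(-4) = 25 + 32 = 57

D = 57 > 0 but not a perfect square
The equation has 2 distinct real irrational roots.

Discriminant = 57, 2 distinct real irrational roots


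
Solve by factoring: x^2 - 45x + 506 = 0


We need two numbers that multiply to 506 and add to -45.
Those numbers are -23 and -22 (since (-23) * (-22) = 506 and (-23) + (-22) = -45).
So x^2 - 45x + 506 = (x - 23)(x - 22) = 0
Setting each factor to zero: x = 23 or x = 22

x = 22, x = 23


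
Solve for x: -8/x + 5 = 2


Subtract 5 from both sides: -8/x = -3
Multiply both sides by x: -8 = -3 * x
Divide by -3: x = 8/3

x = 8/3


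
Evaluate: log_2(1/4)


We need the exponent such that 2^? = 1/4
2^(-2) = 1/2^2 = 1/4
Therefore log_2(1/4) = -2

-2


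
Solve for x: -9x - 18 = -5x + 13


Starting with: -9x - 18 = -5x + 13
Move all x terms to left: (-9 + 5)x = 13 + 18
Simplify: -4x = 31
Divide both sides by -4: x = -31/4

x = -31/4


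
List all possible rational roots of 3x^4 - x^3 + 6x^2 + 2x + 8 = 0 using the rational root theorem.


Rational root theorem: possible roots are ±p/q where:
  p divides the constant term (8): p ∈ {1, 2, 4, 8}
  q divides the leading coefficient (3): q ∈ {1, 3}

All possible rational roots: -8, -4, -8/3, -2, -4/3, -1, -2/3, -1/3, 1/3, 2/3, 1, 4/3, 2, 8/3, 4, 8

-8, -4, -8/3, -2, -4/3, -1, -2/3, -1/3, 1/3, 2/3, 1, 4/3, 2, 8/3, 4, 8


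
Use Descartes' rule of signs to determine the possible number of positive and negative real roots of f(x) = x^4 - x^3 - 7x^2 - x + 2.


Descartes' rule of signs:

For positive roots, count sign changes in f(x) = x^4 - x^3 - 7x^2 - x + 2:
Signs of coefficients: +, -, -, -, +
Number of sign changes: 2
Possible positive real roots: 2, 0

For negative roots, examine f(-x) = x^4 + x^3 - 7x^2 + x + 2:
Signs of coefficients: +, +, -, +, +
Number of sign changes: 2
Possible negative real roots: 2, 0

Positive roots: 2 or 0; Negative roots: 2 or 0


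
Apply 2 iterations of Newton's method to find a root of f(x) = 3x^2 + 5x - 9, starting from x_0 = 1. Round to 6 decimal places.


Newton's method: x_(n+1) = x_n - f(x_n)/f'(x_n)
f(x) = 3x^2 + 5x - 9
f'(x) = 6x + 5

Iteration 1:
  f(1.000000) = -1.000000
  f'(1.000000) = 11.000000
  x_1 = 1.000000 - (-1.000000)/(11.000000) = 1.090909

Iteration 2:
  f(1.090909) = 0.024793
  f'(1.090909) = 11.545455
  x_2 = 1.090909 - (0.024793)/(11.545455) = 1.088762

x_2 = 1.088762


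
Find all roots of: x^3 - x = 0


The constant term is 0, so x = 0 is a root. Factor out x:
  x^2 - 1 = 0
Solve the quadratic x^2 - 1 = 0: discriminant = 0^2 - 4(1)(-1) = 0 + 4 = 4.
sqrt(4) = 2, so x = (0 ± 2)/2: x = 1 or x = -1.
Collecting all roots found:

x = -1, x = 0, x = 1


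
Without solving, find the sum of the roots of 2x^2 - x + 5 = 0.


By Vieta's formulas for ax^2 + bx + c = 0:
  Sum of roots = -b/a
  Product of roots = c/a

Here a = 2, b = -1, c = 5
Sum = -(-1)/2 = 1/2
Product = 5/2 = 5/2

Sum = 1/2


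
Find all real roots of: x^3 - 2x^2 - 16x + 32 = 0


Let p(x) = x^3 - 2x^2 - 16x + 32. By the rational root theorem (leading coefficient 1), any rational root is an integer divisor of 32: try ±1, ±2, ... in turn.
Test x = 1: value = 15 ≠ 0.
Test x = -1: value = 45 ≠ 0.
Test x = 2: value = 0 ✓, so (x - 2) is a factor.
Synthetic division by (x - 2): bring down 1; 1(2) - 2 = 0; 0(2) - 16 = -16; (-16)(2) + 32 = 0 → quotient x^2 - 16, remainder 0.
Solve the quadratic x^2 - 16 = 0: discriminant = 0^2 - 4(1)(-16) = 0 + 64 = 64.
sqrt(64) = 8, so x = (0 ± 8)/2: x = 4 or x = -4.

x = -4, x = 2, x = 4


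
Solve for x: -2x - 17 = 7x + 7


Starting with: -2x - 17 = 7x + 7
Move all x terms to left: (-2 - 7)x = 7 + 17
Simplify: -9x = 24
Divide both sides by -9: x = -8/3

x = -8/3


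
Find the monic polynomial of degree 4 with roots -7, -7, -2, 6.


A monic polynomial with roots -7, -7, -2, 6 is:
p(x) = (x + 7)(x + 7)(x + 2)(x - 6)
After multiplying by (x + 7): x + 7
After multiplying by (x + 7): x^2 + 14x + 49
After multiplying by (x + 2): x^3 + 16x^2 + 77x + 98
After multiplying by (x - 6): x^4 + 10x^3 - 19x^2 - 364x - 588

x^4 + 10x^3 - 19x^2 - 364x - 588


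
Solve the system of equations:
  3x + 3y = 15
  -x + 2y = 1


Using Cramer's rule:
Determinant D = (3)(2) - (-1)(3) = 6 + 3 = 9
Dx = (15)(2) - (1)(3) = 30 - 3 = 27
Dy = (3)(1) - (-1)(15) = 3 + 15 = 18
x = Dx/D = 27/9 = 3
y = Dy/D = 18/9 = 2

x = 3, y = 2


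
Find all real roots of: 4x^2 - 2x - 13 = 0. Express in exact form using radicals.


Using the quadratic formula: x = (-b ± sqrt(b^2 - 4ac)) / (2a)
Here a = 4, b = -2, c = -13
Discriminant = b^2 - 4ac = (-2)^2 - 4(4)(-13) = 4 + 208 = 212
Since discriminant = 212 > 0, there are two real roots.
x = (2 ± 2*sqrt(53)) / 8
Simplifying: x = (1 ± sqrt(53)) / 4
Numerically: x ≈ 2.0700 or x ≈ -1.5700

x = (1 + sqrt(53)) / 4 or x = (1 - sqrt(53)) / 4


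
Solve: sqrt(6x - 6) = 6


Square both sides: 6x - 6 = 6^2 = 36
6x = 36 + 6 = 42
x = 7
Check: sqrt(6*7 - 6) = sqrt(36) = 6 ✓

x = 7


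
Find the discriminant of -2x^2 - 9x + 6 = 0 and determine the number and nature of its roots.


For ax^2 + bx + c = 0, discriminant D = b^2 - 4ac
Here a = -2, b = -9, c = 6
D = (-9)^2 - 4(-2)(6) = 81 + 48 = 129

D = 129 > 0 but not a perfect square
The equation has 2 distinct real irrational roots.

Discriminant = 129, 2 distinct real irrational roots


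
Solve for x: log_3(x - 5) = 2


Convert to exponential form: x - 5 = 3^2 = 9
x = 9 + 5 = 14
Check: log_3(14 - 5) = log_3(9) = log_3(9) = 2 ✓

x = 14


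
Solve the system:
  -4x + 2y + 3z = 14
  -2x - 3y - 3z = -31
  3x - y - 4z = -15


Using Cramer's rule. Expand each determinant along the first row.
D  = (-4)*[(-3)*(-4) - (-3)*(-1)] - 2*[(-2)*(-4) - (-3)*3] + 3*[(-2)*(-1) - (-3)*3]
  = (-4)*(9) - 2*(17) + 3*(11) = -37
Dx = 14*[(-3)*(-4) - (-3)*(-1)] - 2*[(-31)*(-4) - (-3)*(-15)] + 3*[(-31)*(-1) - (-3)*(-15)]
  = 14*(9) - 2*(79) + 3*(-14) = -74
Dy = (-4)*[(-31)*(-4) - (-3)*(-15)] - 14*[(-2)*(-4) - (-3)*3] + 3*[(-2)*(-15) - (-31)*3]
  = (-4)*(79) - 14*(17) + 3*(123) = -185
Dz = (-4)*[(-3)*(-15) - (-31)*(-1)] - 2*[(-2)*(-15) - (-31)*3] + 14*[(-2)*(-1) - (-3)*3]
  = (-4)*(14) - 2*(123) + 14*(11) = -148
x = Dx/D = -74/-37 = 2, y = Dy/D = -185/-37 = 5, z = Dz/D = -148/-37 = 4
Check eq1: (-4)(2) + (2)(5) + (3)(4) = 14 = 14 ✓
Check eq2: (-2)(2) + (-3)(5) + (-3)(4) = -31 = -31 ✓
Check eq3: (3)(2) + (-1)(5) + (-4)(4) = -15 = -15 ✓

x = 2, y = 5, z = 4


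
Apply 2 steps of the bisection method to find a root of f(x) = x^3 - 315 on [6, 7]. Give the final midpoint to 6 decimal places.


f(x) = x^3 - 315
f(6) = -99 < 0
f(7) = 28 > 0

Step 1: midpoint = (6.000000 + 7.000000)/2 = 6.500000
  f(6.500000) = -40.375000
  f(mid) < 0, so root is in [6.500000, 7.000000]

Step 2: midpoint = (6.500000 + 7.000000)/2 = 6.750000
  f(6.750000) = -7.453125
  f(mid) < 0, so root is in [6.750000, 7.000000]

midpoint = 6.750000


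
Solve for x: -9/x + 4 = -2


Subtract 4 from both sides: -9/x = -6
Multiply both sides by x: -9 = -6 * x
Divide by -6: x = 3/2

x = 3/2


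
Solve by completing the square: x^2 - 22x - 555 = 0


Start: x^2 - 22x - 555 = 0
Move constant: x^2 - 22x = 555
Half of -22 is -11, squared is 121
Add 121 to both sides: x^2 - 22x + 121 = 676
(x - 11)^2 = 676
x - 11 = ±26
x = 11 + 26 = 37 or x = 11 - 26 = -15

x = -15, x = 37


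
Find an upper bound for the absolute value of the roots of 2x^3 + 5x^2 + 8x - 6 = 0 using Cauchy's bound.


Cauchy's bound: all roots r satisfy |r| <= 1 + max(|a_i/a_n|) for i = 0,...,n-1
where a_n is the leading coefficient.

Coefficients: [2, 5, 8, -6]
Leading coefficient a_n = 2
Ratios |a_i/a_n|: 5/2, 4, 3
Maximum ratio: 4
Cauchy's bound: |r| <= 1 + 4 = 5

Upper bound = 5


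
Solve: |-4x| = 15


An absolute value equation |expr| = 15 gives two cases:
Case 1: -4x = 15
  -4x = 15, so x = -15/4
Case 2: -4x = -15
  -4x = -15, so x = 15/4

x = -15/4, x = 15/4


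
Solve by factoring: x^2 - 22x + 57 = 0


We need two numbers that multiply to 57 and add to -22.
Those numbers are -19 and -3 (since (-19) * (-3) = 57 and (-19) + (-3) = -22).
So x^2 - 22x + 57 = (x - 19)(x - 3) = 0
Setting each factor to zero: x = 19 or x = 3

x = 3, x = 19


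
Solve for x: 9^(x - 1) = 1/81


Express both sides with the same base.
1/81 = 9^(-2)
Since the bases match, equate exponents: x - 1 = -2
So x = -2 - (-1) = -1

x = -1


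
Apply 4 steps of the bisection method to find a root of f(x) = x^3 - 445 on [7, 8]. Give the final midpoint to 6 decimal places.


f(x) = x^3 - 445
f(7) = -102 < 0
f(8) = 67 > 0

Step 1: midpoint = (7.000000 + 8.000000)/2 = 7.500000
  f(7.500000) = -23.125000
  f(mid) < 0, so root is in [7.500000, 8.000000]

Step 2: midpoint = (7.500000 + 8.000000)/2 = 7.750000
  f(7.750000) = 20.484375
  f(mid) > 0, so root is in [7.500000, 7.750000]

Step 3: midpoint = (7.500000 + 7.750000)/2 = 7.625000
  f(7.625000) = -1.677734
  f(mid) < 0, so root is in [7.625000, 7.750000]

Step 4: midpoint = (7.625000 + 7.750000)/2 = 7.687500
  f(7.687500) = 9.313232
  f(mid) > 0, so root is in [7.625000, 7.687500]

midpoint = 7.687500


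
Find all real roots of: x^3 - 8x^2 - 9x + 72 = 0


Let p(x) = x^3 - 8x^2 - 9x + 72. By the rational root theorem (leading coefficient 1), any rational root is an integer divisor of 72: try ±1, ±2, ... in turn.
Test x = 1: value = 56 ≠ 0.
Test x = -1: value = 72 ≠ 0.
Test x = 2: value = 30 ≠ 0.
Test x = -2: value = 50 ≠ 0.
Test x = 3: value = 0 ✓, so (x - 3) is a factor.
Synthetic division by (x - 3): bring down 1; 1(3) - 8 = -5; (-5)(3) - 9 = -24; (-24)(3) + 72 = 0 → quotient x^2 - 5x - 24, remainder 0.
Solve the quadratic x^2 - 5x - 24 = 0: discriminant = (-5)^2 - 4(1)(-24) = 25 + 96 = 121.
sqrt(121) = 11, so x = (5 ± 11)/2: x = 8 or x = -3.

x = -3, x = 3, x = 8


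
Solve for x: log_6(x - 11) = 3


Convert to exponential form: x - 11 = 6^3 = 216
x = 216 + 11 = 227
Check: log_6(227 - 11) = log_6(216) = log_6(216) = 3 ✓

x = 227


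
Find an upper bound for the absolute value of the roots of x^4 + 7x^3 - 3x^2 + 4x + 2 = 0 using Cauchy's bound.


Cauchy's bound: all roots r satisfy |r| <= 1 + max(|a_i/a_n|) for i = 0,...,n-1
where a_n is the leading coefficient.

Coefficients: [1, 7, -3, 4, 2]
Leading coefficient a_n = 1
Ratios |a_i/a_n|: 7, 3, 4, 2
Maximum ratio: 7
Cauchy's bound: |r| <= 1 + 7 = 8

Upper bound = 8


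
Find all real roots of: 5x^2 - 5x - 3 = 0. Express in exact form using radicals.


Using the quadratic formula: x = (-b ± sqrt(b^2 - 4ac)) / (2a)
Here a = 5, b = -5, c = -3
Discriminant = b^2 - 4ac = (-5)^2 - 4(5)(-3) = 25 + 60 = 85
Since discriminant = 85 > 0, there are two real roots.
x = (5 ± sqrt(85)) / 10
Numerically: x ≈ 1.4220 or x ≈ -0.4220

x = (5 + sqrt(85)) / 10 or x = (5 - sqrt(85)) / 10


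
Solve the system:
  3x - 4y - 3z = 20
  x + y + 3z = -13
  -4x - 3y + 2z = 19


Using Cramer's rule. Expand each determinant along the first row.
D  = 3*[1*2 - 3*(-3)] - (-4)*[1*2 - 3*(-4)] + (-3)*[1*(-3) - 1*(-4)]
  = 3*(11) - (-4)*(14) + (-3)*(1) = 86
Dx = 20*[1*2 - 3*(-3)] - (-4)*[(-13)*2 - 3*19] + (-3)*[(-13)*(-3) - 1*19]
  = 20*(11) - (-4)*(-83) + (-3)*(20) = -172
Dy = 3*[(-13)*2 - 3*19] - 20*[1*2 - 3*(-4)] + (-3)*[1*19 - (-13)*(-4)]
  = 3*(-83) - 20*(14) + (-3)*(-33) = -430
Dz = 3*[1*19 - (-13)*(-3)] - (-4)*[1*19 - (-13)*(-4)] + 20*[1*(-3) - 1*(-4)]
  = 3*(-20) - (-4)*(-33) + 20*(1) = -172
x = Dx/D = -172/86 = -2, y = Dy/D = -430/86 = -5, z = Dz/D = -172/86 = -2
Check eq1: (3)(-2) + (-4)(-5) + (-3)(-2) = 20 = 20 ✓
Check eq2: (1)(-2) + (1)(-5) + (3)(-2) = -13 = -13 ✓
Check eq3: (-4)(-2) + (-3)(-5) + (2)(-2) = 19 = 19 ✓

x = -2, y = -5, z = -2


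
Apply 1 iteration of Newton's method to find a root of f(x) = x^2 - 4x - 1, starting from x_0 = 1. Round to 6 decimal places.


Newton's method: x_(n+1) = x_n - f(x_n)/f'(x_n)
f(x) = x^2 - 4x - 1
f'(x) = 2x - 4

Iteration 1:
  f(1.000000) = -4.000000
  f'(1.000000) = -2.000000
  x_1 = 1.000000 - (-4.000000)/(-2.000000) = -1.000000

x_1 = -1.000000


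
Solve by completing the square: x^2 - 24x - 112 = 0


Start: x^2 - 24x - 112 = 0
Move constant: x^2 - 24x = 112
Half of -24 is -12, squared is 144
Add 144 to both sides: x^2 - 24x + 144 = 256
(x - 12)^2 = 256
x - 12 = ±16
x = 12 + 16 = 28 or x = 12 - 16 = -4

x = -4, x = 28


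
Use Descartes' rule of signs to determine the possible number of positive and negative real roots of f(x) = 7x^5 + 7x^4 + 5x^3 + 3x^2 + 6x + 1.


Descartes' rule of signs:

For positive roots, count sign changes in f(x) = 7x^5 + 7x^4 + 5x^3 + 3x^2 + 6x + 1:
Signs of coefficients: +, +, +, +, +, +
Number of sign changes: 0
Possible positive real roots: 0

For negative roots, examine f(-x) = -7x^5 + 7x^4 - 5x^3 + 3x^2 - 6x + 1:
Signs of coefficients: -, +, -, +, -, +
Number of sign changes: 5
Possible negative real roots: 5, 3, 1

Positive roots: 0; Negative roots: 5 or 3 or 1


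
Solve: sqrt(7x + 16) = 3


Square both sides: 7x + 16 = 3^2 = 9
7x = 9 - 16 = -7
x = -1
Check: sqrt(7*(-1) + 16) = sqrt(9) = 3 ✓

x = -1


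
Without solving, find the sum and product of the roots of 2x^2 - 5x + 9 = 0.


By Vieta's formulas for ax^2 + bx + c = 0:
  Sum of roots = -b/a
  Product of roots = c/a

Here a = 2, b = -5, c = 9
Sum = -(-5)/2 = 5/2
Product = 9/2 = 9/2

Sum = 5/2, Product = 9/2


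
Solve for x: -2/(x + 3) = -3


Multiply both sides by (x + 3): -2 = -3(x + 3)
Distribute: -2 = -3x - 9
-3x = -2 + 9 = 7
x = -7/3

x = -7/3


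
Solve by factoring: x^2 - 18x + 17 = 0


We need two numbers that multiply to 17 and add to -18.
Those numbers are -17 and -1 (since (-17) * (-1) = 17 and (-17) + (-1) = -18).
So x^2 - 18x + 17 = (x - 17)(x - 1) = 0
Setting each factor to zero: x = 17 or x = 1

x = 1, x = 17


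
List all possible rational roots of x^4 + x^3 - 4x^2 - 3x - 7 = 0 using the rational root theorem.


Rational root theorem: possible roots are ±p/q where:
  p divides the constant term (-7): p ∈ {1, 7}
  q divides the leading coefficient (1): q ∈ {1}

All possible rational roots: -7, -1, 1, 7

-7, -1, 1, 7


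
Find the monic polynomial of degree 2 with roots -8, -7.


A monic polynomial with roots -8, -7 is:
p(x) = (x + 8)(x + 7)
After multiplying by (x + 8): x + 8
After multiplying by (x + 7): x^2 + 15x + 56

x^2 + 15x + 56


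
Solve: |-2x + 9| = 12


An absolute value equation |expr| = 12 gives two cases:
Case 1: -2x + 9 = 12
  -2x = 3, so x = -3/2
Case 2: -2x + 9 = -12
  -2x = -21, so x = 21/2

x = -3/2, x = 21/2


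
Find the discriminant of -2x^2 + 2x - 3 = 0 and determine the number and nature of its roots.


For ax^2 + bx + c = 0, discriminant D = b^2 - 4ac
Here a = -2, b = 2, c = -3
D = (2)^2 - 4(-2)(-3) = 4 - 24 = -20

D = -20 < 0
The equation has no real roots (2 complex conjugate roots).

Discriminant = -20, no real roots (2 complex conjugate roots)


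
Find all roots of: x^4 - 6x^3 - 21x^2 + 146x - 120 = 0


Let p(x) = x^4 - 6x^3 - 21x^2 + 146x - 120. By the rational root theorem (leading coefficient 1), any rational root is an integer divisor of 120: try ±1, ±2, ... in turn.
Test x = 1: value = 0 ✓, so (x - 1) is a factor.
Synthetic division by (x - 1): bring down 1; 1(1) - 6 = -5; (-5)(1) - 21 = -26; (-26)(1) + 146 = 120; 120(1) - 120 = 0 → quotient x^3 - 5x^2 - 26x + 120, remainder 0.
Continue with the quotient x^3 - 5x^2 - 26x + 120 (candidates must divide 120; re-test x = 1 first in case it repeats).
Test x = 1: value = 90 ≠ 0.
Test x = -1: value = 140 ≠ 0.
Test x = 2: value = 56 ≠ 0.
Test x = -2: value = 144 ≠ 0.
Test x = 3: value = 24 ≠ 0.
Test x = -3: value = 126 ≠ 0.
Test x = 4: value = 0 ✓, so (x - 4) is a factor.
Synthetic division by (x - 4): bring down 1; 1(4) - 5 = -1; (-1)(4) - 26 = -30; (-30)(4) + 120 = 0 → quotient x^2 - x - 30, remainder 0.
Solve the quadratic x^2 - x - 30 = 0: discriminant = (-1)^2 - 4(1)(-30) = 1 + 120 = 121.
sqrt(121) = 11, so x = (1 ± 11)/2: x = 6 or x = -5.
Collecting all roots found:

x = -5, x = 1, x = 4, x = 6


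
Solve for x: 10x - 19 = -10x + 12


Starting with: 10x - 19 = -10x + 12
Move all x terms to left: (10 + 10)x = 12 + 19
Simplify: 20x = 31
Divide both sides by 20: x = 31/20

x = 31/20


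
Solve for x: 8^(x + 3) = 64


Express both sides with the same base.
64 = 8^2
Since the bases match, equate exponents: x + 3 = 2
So x = 2 - (3) = -1

x = -1


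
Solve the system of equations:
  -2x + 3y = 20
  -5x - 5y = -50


Using Cramer's rule:
Determinant D = (-2)(-5) - (-5)(3) = 10 + 15 = 25
Dx = (20)(-5) - (-50)(3) = -100 + 150 = 50
Dy = (-2)(-50) - (-5)(20) = 100 + 100 = 200
x = Dx/D = 50/25 = 2
y = Dy/D = 200/25 = 8

x = 2, y = 8


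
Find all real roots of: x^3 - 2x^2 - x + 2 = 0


Let p(x) = x^3 - 2x^2 - x + 2. By the rational root theorem (leading coefficient 1), any rational root is an integer divisor of 2: try ±1, ±2, ... in turn.
Test x = 1: value = 0 ✓, so (x - 1) is a factor.
Synthetic division by (x - 1): bring down 1; 1(1) - 2 = -1; (-1)(1) - 1 = -2; (-2)(1) + 2 = 0 → quotient x^2 - x - 2, remainder 0.
Solve the quadratic x^2 - x - 2 = 0: discriminant = (-1)^2 - 4(1)(-2) = 1 + 8 = 9.
sqrt(9) = 3, so x = (1 ± 3)/2: x = 2 or x = -1.

x = -1, x = 1, x = 2


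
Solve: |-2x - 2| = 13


An absolute value equation |expr| = 13 gives two cases:
Case 1: -2x - 2 = 13
  -2x = 15, so x = -15/2
Case 2: -2x - 2 = -13
  -2x = -11, so x = 11/2

x = -15/2, x = 11/2


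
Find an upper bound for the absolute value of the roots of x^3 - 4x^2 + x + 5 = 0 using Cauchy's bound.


Cauchy's bound: all roots r satisfy |r| <= 1 + max(|a_i/a_n|) for i = 0,...,n-1
where a_n is the leading coefficient.

Coefficients: [1, -4, 1, 5]
Leading coefficient a_n = 1
Ratios |a_i/a_n|: 4, 1, 5
Maximum ratio: 5
Cauchy's bound: |r| <= 1 + 5 = 6

Upper bound = 6


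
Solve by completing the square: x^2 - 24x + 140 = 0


Start: x^2 - 24x + 140 = 0
Move constant: x^2 - 24x = -140
Half of -24 is -12, squared is 144
Add 144 to both sides: x^2 - 24x + 144 = 4
(x - 12)^2 = 4
x - 12 = ±2
x = 12 + 2 = 14 or x = 12 - 2 = 10

x = 10, x = 14


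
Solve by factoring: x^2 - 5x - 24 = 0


We need two numbers that multiply to -24 and add to -5.
Those numbers are 3 and -8 (since 3 * (-8) = -24 and 3 + (-8) = -5).
So x^2 - 5x - 24 = (x + 3)(x - 8) = 0
Setting each factor to zero: x = -3 or x = 8

x = -3, x = 8


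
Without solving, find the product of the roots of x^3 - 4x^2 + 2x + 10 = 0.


By Vieta's formulas for x^3 + bx^2 + cx + d = 0:
  r1 + r2 + r3 = -b/a = 4
  r1*r2 + r1*r3 + r2*r3 = c/a = 2
  r1*r2*r3 = -d/a = -10


Product = -10


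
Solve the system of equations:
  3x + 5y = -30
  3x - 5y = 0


Using Cramer's rule:
Determinant D = (3)(-5) - (3)(5) = -15 - 15 = -30
Dx = (-30)(-5) - (0)(5) = 150 - 0 = 150
Dy = (3)(0) - (3)(-30) = 0 + 90 = 90
x = Dx/D = 150/-30 = -5
y = Dy/D = 90/-30 = -3

x = -5, y = -3


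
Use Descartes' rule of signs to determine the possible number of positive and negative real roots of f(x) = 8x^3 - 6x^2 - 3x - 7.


Descartes' rule of signs:

For positive roots, count sign changes in f(x) = 8x^3 - 6x^2 - 3x - 7:
Signs of coefficients: +, -, -, -
Number of sign changes: 1
Possible positive real roots: 1

For negative roots, examine f(-x) = -8x^3 - 6x^2 + 3x - 7:
Signs of coefficients: -, -, +, -
Number of sign changes: 2
Possible negative real roots: 2, 0

Positive roots: 1; Negative roots: 2 or 0


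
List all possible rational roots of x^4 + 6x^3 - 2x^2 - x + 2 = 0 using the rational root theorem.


Rational root theorem: possible roots are ±p/q where:
  p divides the constant term (2): p ∈ {1, 2}
  q divides the leading coefficient (1): q ∈ {1}

All possible rational roots: -2, -1, 1, 2

-2, -1, 1, 2


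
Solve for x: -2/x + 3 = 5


Subtract 3 from both sides: -2/x = 2
Multiply both sides by x: -2 = 2 * x
Divide by 2: x = -1

x = -1


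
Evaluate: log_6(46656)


We need the exponent such that 6^? = 46656
6^6 = 46656
Therefore log_6(46656) = 6

6


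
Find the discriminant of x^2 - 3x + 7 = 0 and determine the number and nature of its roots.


For ax^2 + bx + c = 0, discriminant D = b^2 - 4ac
Here a = 1, b = -3, c = 7
D = (-3)^2 - 4(1)(7) = 9 - 28 = -19

D = -19 < 0
The equation has no real roots (2 complex conjugate roots).

Discriminant = -19, no real roots (2 complex conjugate roots)


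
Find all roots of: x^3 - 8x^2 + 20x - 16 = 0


Let p(x) = x^3 - 8x^2 + 20x - 16. By the rational root theorem (leading coefficient 1), any rational root is an integer divisor of 16: try ±1, ±2, ... in turn.
Test x = 1: value = -3 ≠ 0.
Test x = -1: value = -45 ≠ 0.
Test x = 2: value = 0 ✓, so (x - 2) is a factor.
Synthetic division by (x - 2): bring down 1; 1(2) - 8 = -6; (-6)(2) + 20 = 8; 8(2) - 16 = 0 → quotient x^2 - 6x + 8, remainder 0.
Solve the quadratic x^2 - 6x + 8 = 0: discriminant = (-6)^2 - 4(1)(8) = 36 - 32 = 4.
sqrt(4) = 2, so x = (6 ± 2)/2: x = 4 or x = 2.
Collecting all roots found:

x = 2 (multiplicity 2), x = 4


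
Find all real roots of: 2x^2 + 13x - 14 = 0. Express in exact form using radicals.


Using the quadratic formula: x = (-b ± sqrt(b^2 - 4ac)) / (2a)
Here a = 2, b = 13, c = -14
Discriminant = b^2 - 4ac = 13^2 - 4(2)(-14) = 169 + 112 = 281
Since discriminant = 281 > 0, there are two real roots.
x = (-13 ± sqrt(281)) / 4
Numerically: x ≈ 0.9408 or x ≈ -7.4408

x = (-13 + sqrt(281)) / 4 or x = (-13 - sqrt(281)) / 4


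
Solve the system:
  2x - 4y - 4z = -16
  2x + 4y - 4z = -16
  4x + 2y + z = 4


Using Cramer's rule. Expand each determinant along the first row.
D  = 2*[4*1 - (-4)*2] - (-4)*[2*1 - (-4)*4] + (-4)*[2*2 - 4*4]
  = 2*(12) - (-4)*(18) + (-4)*(-12) = 144
Dx = (-16)*[4*1 - (-4)*2] - (-4)*[(-16)*1 - (-4)*4] + (-4)*[(-16)*2 - 4*4]
  = (-16)*(12) - (-4)*(0) + (-4)*(-48) = 0
Dy = 2*[(-16)*1 - (-4)*4] - (-16)*[2*1 - (-4)*4] + (-4)*[2*4 - (-16)*4]
  = 2*(0) - (-16)*(18) + (-4)*(72) = 0
Dz = 2*[4*4 - (-16)*2] - (-4)*[2*4 - (-16)*4] + (-16)*[2*2 - 4*4]
  = 2*(48) - (-4)*(72) + (-16)*(-12) = 576
x = Dx/D = 0/144 = 0, y = Dy/D = 0/144 = 0, z = Dz/D = 576/144 = 4
Check eq1: (2)(0) + (-4)(0) + (-4)(4) = -16 = -16 ✓
Check eq2: (2)(0) + (4)(0) + (-4)(4) = -16 = -16 ✓
Check eq3: (4)(0) + (2)(0) + (1)(4) = 4 = 4 ✓

x = 0, y = 0, z = 4


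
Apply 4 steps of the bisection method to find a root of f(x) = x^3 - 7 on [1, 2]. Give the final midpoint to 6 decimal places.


f(x) = x^3 - 7
f(1) = -6 < 0
f(2) = 1 > 0

Step 1: midpoint = (1.000000 + 2.000000)/2 = 1.500000
  f(1.500000) = -3.625000
  f(mid) < 0, so root is in [1.500000, 2.000000]

Step 2: midpoint = (1.500000 + 2.000000)/2 = 1.750000
  f(1.750000) = -1.640625
  f(mid) < 0, so root is in [1.750000, 2.000000]

Step 3: midpoint = (1.750000 + 2.000000)/2 = 1.875000
  f(1.875000) = -0.408203
  f(mid) < 0, so root is in [1.875000, 2.000000]

Step 4: midpoint = (1.875000 + 2.000000)/2 = 1.937500
  f(1.937500) = 0.273193
  f(mid) > 0, so root is in [1.875000, 1.937500]

midpoint = 1.937500


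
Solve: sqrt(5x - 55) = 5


Square both sides: 5x - 55 = 5^2 = 25
5x = 25 + 55 = 80
x = 16
Check: sqrt(5*16 - 55) = sqrt(25) = 5 ✓

x = 16


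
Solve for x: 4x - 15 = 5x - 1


Starting with: 4x - 15 = 5x - 1
Move all x terms to left: (4 - 5)x = -1 + 15
Simplify: -x = 14
Divide both sides by -1: x = -14

x = -14


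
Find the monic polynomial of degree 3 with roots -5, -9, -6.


A monic polynomial with roots -5, -9, -6 is:
p(x) = (x + 5)(x + 9)(x + 6)
After multiplying by (x + 5): x + 5
After multiplying by (x + 9): x^2 + 14x + 45
After multiplying by (x + 6): x^3 + 20x^2 + 129x + 270

x^3 + 20x^2 + 129x + 270


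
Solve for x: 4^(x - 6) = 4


Express both sides with the same base.
4 = 4^1
Since the bases match, equate exponents: x - 6 = 1
So x = 1 - (-6) = 7

x = 7


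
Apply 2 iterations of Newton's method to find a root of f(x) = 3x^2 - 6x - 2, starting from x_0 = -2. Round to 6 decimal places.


Newton's method: x_(n+1) = x_n - f(x_n)/f'(x_n)
f(x) = 3x^2 - 6x - 2
f'(x) = 6x - 6

Iteration 1:
  f(-2.000000) = 22.000000
  f'(-2.000000) = -18.000000
  x_1 = -2.000000 - (22.000000)/(-18.000000) = -0.777778

Iteration 2:
  f(-0.777778) = 4.481481
  f'(-0.777778) = -10.666667
  x_2 = -0.777778 - (4.481481)/(-10.666667) = -0.357639

x_2 = -0.357639


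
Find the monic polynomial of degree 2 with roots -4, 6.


A monic polynomial with roots -4, 6 is:
p(x) = (x + 4)(x - 6)
After multiplying by (x + 4): x + 4
After multiplying by (x - 6): x^2 - 2x - 24

x^2 - 2x - 24


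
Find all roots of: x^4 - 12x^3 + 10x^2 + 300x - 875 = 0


Let p(x) = x^4 - 12x^3 + 10x^2 + 300x - 875. By the rational root theorem (leading coefficient 1), any rational root is an integer divisor of 875: try ±1, ±2, ... in turn.
Test x = 1: value = -576 ≠ 0.
Test x = -1: value = -1152 ≠ 0.
Test x = 5: value = 0 ✓, so (x - 5) is a factor.
Synthetic division by (x - 5): bring down 1; 1(5) - 12 = -7; (-7)(5) + 10 = -25; (-25)(5) + 300 = 175; 175(5) - 875 = 0 → quotient x^3 - 7x^2 - 25x + 175, remainder 0.
Continue with the quotient x^3 - 7x^2 - 25x + 175 (candidates must divide 175; re-test x = 5 first in case it repeats).
Test x = 5: value = 0 ✓, so (x - 5) is a factor.
Synthetic division by (x - 5): bring down 1; 1(5) - 7 = -2; (-2)(5) - 25 = -35; (-35)(5) + 175 = 0 → quotient x^2 - 2x - 35, remainder 0.
Solve the quadratic x^2 - 2x - 35 = 0: discriminant = (-2)^2 - 4(1)(-35) = 4 + 140 = 144.
sqrt(144) = 12, so x = (2 ± 12)/2: x = 7 or x = -5.
Collecting all roots found:

x = -5, x = 5 (multiplicity 2), x = 7


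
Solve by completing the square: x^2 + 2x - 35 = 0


Start: x^2 + 2x - 35 = 0
Move constant: x^2 + 2x = 35
Half of 2 is 1, squared is 1
Add 1 to both sides: x^2 + 2x + 1 = 36
(x + 1)^2 = 36
x + 1 = ±6
x = -1 + 6 = 5 or x = -1 - 6 = -7

x = -7, x = 5


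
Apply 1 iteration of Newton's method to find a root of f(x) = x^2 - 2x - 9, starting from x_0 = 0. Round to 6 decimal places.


Newton's method: x_(n+1) = x_n - f(x_n)/f'(x_n)
f(x) = x^2 - 2x - 9
f'(x) = 2x - 2

Iteration 1:
  f(0.000000) = -9.000000
  f'(0.000000) = -2.000000
  x_1 = 0.000000 - (-9.000000)/(-2.000000) = -4.500000

x_1 = -4.500000


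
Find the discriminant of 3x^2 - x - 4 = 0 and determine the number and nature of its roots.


For ax^2 + bx + c = 0, discriminant D = b^2 - 4ac
Here a = 3, b = -1, c = -4
D = (-1)^2 - 4(3)(-4) = 1 + 48 = 49

D = 49 > 0 and is a perfect square (sqrt = 7)
The equation has 2 distinct real rational roots.

Discriminant = 49, 2 distinct real rational roots


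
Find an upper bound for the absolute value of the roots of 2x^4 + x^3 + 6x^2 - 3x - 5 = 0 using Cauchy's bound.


Cauchy's bound: all roots r satisfy |r| <= 1 + max(|a_i/a_n|) for i = 0,...,n-1
where a_n is the leading coefficient.

Coefficients: [2, 1, 6, -3, -5]
Leading coefficient a_n = 2
Ratios |a_i/a_n|: 1/2, 3, 3/2, 5/2
Maximum ratio: 3
Cauchy's bound: |r| <= 1 + 3 = 4

Upper bound = 4


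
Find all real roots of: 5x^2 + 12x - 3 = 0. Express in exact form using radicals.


Using the quadratic formula: x = (-b ± sqrt(b^2 - 4ac)) / (2a)
Here a = 5, b = 12, c = -3
Discriminant = b^2 - 4ac = 12^2 - 4(5)(-3) = 144 + 60 = 204
Since discriminant = 204 > 0, there are two real roots.
x = (-12 ± 2*sqrt(51)) / 10
Simplifying: x = (-6 ± sqrt(51)) / 5
Numerically: x ≈ 0.2283 or x ≈ -2.6283

x = (-6 + sqrt(51)) / 5 or x = (-6 - sqrt(51)) / 5
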